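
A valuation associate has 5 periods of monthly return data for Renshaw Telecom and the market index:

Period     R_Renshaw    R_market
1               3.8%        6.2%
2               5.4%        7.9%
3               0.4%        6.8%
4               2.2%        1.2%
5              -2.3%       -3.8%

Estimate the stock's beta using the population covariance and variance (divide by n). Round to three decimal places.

0.475

Mean R_i = (3.8 + 5.4 + 0.4 + 2.2 − 2.3) / 5 = 1.9000%
Mean R_m = (6.2 + 7.9 + 6.8 + 1.2 − 3.8) / 5 = 3.6600%
Σ(R_i − R̄_i)(R_m − R̄_m) = 45.5500  ⇒  Cov = 45.5500 / 5 = 9.1100
Σ(R_m − R̄_m)² = 95.9920  ⇒  Var(R_m) = 95.9920 / 5 = 19.1984
β = Cov / Var(R_m) = 9.1100 / 19.1984 = 0.4745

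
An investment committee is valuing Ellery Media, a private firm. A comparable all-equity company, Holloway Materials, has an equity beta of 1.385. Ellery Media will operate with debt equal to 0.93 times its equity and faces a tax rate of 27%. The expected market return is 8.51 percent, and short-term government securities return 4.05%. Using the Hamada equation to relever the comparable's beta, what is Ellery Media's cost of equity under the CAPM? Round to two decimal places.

β_L = β_U × [1 + (1 − t)(D/E)] = 1.385 × [1 + (1 − 0.27) × 0.93]
    = 1.385 × [1 + 0.73 × 0.93] = 1.385 × 1.6789 = 2.3253
MRP = 8.51% − 4.05% = 4.46%
E(R) = R_f + β_L × MRP = 4.05% + 2.3253 × 4.46% = 14.42%

14.42%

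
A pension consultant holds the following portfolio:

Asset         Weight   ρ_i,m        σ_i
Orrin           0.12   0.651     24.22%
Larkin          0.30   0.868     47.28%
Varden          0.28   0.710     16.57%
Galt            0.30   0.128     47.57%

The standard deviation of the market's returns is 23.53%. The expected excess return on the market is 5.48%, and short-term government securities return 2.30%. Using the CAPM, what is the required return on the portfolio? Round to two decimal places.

6.80%

β_Orrin = 0.651 × 24.22% / 23.53% = 0.6701
β_Larkin = 0.868 × 47.28% / 23.53% = 1.7441
β_Varden = 0.710 × 16.57% / 23.53% = 0.5000
β_Galt = 0.128 × 47.57% / 23.53% = 0.2588
β_P = Σ w_i β_i = 0.12×0.6701 + 0.30×1.7441 + 0.28×0.5000 + 0.30×0.2588 = 0.8213
E(R_P) = R_f + β_P × MRP = 2.30% + 0.8213 × 5.48% = 6.80%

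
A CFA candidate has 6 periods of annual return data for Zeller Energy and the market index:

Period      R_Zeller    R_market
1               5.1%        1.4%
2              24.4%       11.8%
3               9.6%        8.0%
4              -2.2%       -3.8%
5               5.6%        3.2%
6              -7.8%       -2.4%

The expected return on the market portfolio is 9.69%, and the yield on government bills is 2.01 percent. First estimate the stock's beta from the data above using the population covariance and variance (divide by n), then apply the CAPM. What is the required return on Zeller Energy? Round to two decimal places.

Mean R_i = (5.1 + 24.4 + 9.6 − 2.2 + 5.6 − 7.8) / 6 = 5.7833%
Mean R_m = (1.4 + 11.8 + 8.0 − 3.8 + 3.2 − 2.4) / 6 = 3.0333%
Σ(R_i − R̄_i)(R_m − R̄_m) = 311.6033  ⇒  Cov = 311.6033 / 6 = 51.9339
Σ(R_m − R̄_m)² = 180.4333  ⇒  Var(R_m) = 180.4333 / 6 = 30.0722
β = Cov / Var(R_m) = 51.9339 / 30.0722 = 1.7270
MRP = 9.69% − 2.01% = 7.68%
E(R) = R_f + β × MRP = 2.01% + 1.7270 × 7.68% = 15.27%

15.27%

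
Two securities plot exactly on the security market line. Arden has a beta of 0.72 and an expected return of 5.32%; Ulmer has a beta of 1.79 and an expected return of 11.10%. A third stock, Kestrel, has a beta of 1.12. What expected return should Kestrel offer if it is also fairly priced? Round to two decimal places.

7.48%

MRP (SML slope) = (11.10% − 5.32%) / (1.79 − 0.72) = 5.78% / 1.07 = 5.4019%
R_f (intercept) = 5.32% − 0.72 × 5.4019% = 1.4306%
E(R_Kestrel) = R_f + β × MRP = 1.4306% + 1.12 × 5.4019% = 7.48%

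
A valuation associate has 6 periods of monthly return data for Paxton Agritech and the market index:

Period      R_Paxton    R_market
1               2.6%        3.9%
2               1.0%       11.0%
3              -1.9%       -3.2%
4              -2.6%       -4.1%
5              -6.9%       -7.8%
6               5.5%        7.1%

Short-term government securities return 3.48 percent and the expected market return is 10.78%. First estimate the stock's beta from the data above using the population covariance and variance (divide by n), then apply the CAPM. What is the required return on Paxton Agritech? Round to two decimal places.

7.13%

Mean R_i = (2.6 + 1.0 − 1.9 − 2.6 − 6.9 + 5.5) / 6 = -0.3833%
Mean R_m = (3.9 + 11.0 − 3.2 − 4.1 − 7.8 + 7.1) / 6 = 1.1500%
Σ(R_i − R̄_i)(R_m − R̄_m) = 133.3950  ⇒  Cov = 133.3950 / 6 = 22.2325
Σ(R_m − R̄_m)² = 266.5750  ⇒  Var(R_m) = 266.5750 / 6 = 44.4292
β = Cov / Var(R_m) = 22.2325 / 44.4292 = 0.5004
MRP = 10.78% − 3.48% = 7.30%
E(R) = R_f + β × MRP = 3.48% + 0.5004 × 7.30% = 7.13%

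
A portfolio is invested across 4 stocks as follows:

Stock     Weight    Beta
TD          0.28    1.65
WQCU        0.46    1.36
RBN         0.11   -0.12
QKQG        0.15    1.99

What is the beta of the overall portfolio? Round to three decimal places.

β_P = Σ w_i β_i = 0.28×1.65 + 0.46×1.36 + 0.11×-0.12 + 0.15×1.99 = 1.3729

1.373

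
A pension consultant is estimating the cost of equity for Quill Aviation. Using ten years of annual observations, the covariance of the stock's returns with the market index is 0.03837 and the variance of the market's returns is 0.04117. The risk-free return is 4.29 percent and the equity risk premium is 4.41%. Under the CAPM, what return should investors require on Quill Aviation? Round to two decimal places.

8.40%

β = Cov(R_i, R_m) / Var(R_m) = 0.03837 / 0.04117 = 0.9320
E(R) = R_f + β × MRP = 4.29% + 0.9320 × 4.41% = 8.40%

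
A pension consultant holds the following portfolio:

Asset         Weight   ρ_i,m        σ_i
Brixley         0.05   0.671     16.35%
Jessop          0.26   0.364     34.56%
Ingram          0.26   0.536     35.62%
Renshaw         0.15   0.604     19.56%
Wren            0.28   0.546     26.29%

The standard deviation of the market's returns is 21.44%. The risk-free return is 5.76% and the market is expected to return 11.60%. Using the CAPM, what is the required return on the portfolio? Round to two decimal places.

β_Brixley = 0.671 × 16.35% / 21.44% = 0.5117
β_Jessop = 0.364 × 34.56% / 21.44% = 0.5867
β_Ingram = 0.536 × 35.62% / 21.44% = 0.8905
β_Renshaw = 0.604 × 19.56% / 21.44% = 0.5510
β_Wren = 0.546 × 26.29% / 21.44% = 0.6695
β_P = Σ w_i β_i = 0.05×0.5117 + 0.26×0.5867 + 0.26×0.8905 + 0.15×0.5510 + 0.28×0.6695 = 0.6798
MRP = 11.60% − 5.76% = 5.84%
E(R_P) = R_f + β_P × MRP = 5.76% + 0.6798 × 5.84% = 9.73%

9.73%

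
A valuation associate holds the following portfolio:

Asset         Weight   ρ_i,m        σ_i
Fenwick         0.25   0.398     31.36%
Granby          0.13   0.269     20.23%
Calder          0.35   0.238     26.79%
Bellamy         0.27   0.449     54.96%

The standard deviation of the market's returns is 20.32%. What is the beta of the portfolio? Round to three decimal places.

β_Fenwick = 0.398 × 31.36% / 20.32% = 0.6142
β_Granby = 0.269 × 20.23% / 20.32% = 0.2678
β_Calder = 0.238 × 26.79% / 20.32% = 0.3138
β_Bellamy = 0.449 × 54.96% / 20.32% = 1.2144
β_P = Σ w_i β_i = 0.25×0.6142 + 0.13×0.2678 + 0.35×0.3138 + 0.27×1.2144 = 0.6261

0.626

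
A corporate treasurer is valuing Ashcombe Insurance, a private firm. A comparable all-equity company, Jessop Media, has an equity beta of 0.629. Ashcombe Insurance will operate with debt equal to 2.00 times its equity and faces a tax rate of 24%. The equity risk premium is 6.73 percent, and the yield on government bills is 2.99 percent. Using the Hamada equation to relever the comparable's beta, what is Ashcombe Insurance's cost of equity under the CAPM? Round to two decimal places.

β_L = β_U × [1 + (1 − t)(D/E)] = 0.629 × [1 + (1 − 0.24) × 2.00]
    = 0.629 × [1 + 0.76 × 2.00] = 0.629 × 2.5200 = 1.5851
E(R) = R_f + β_L × MRP = 2.99% + 1.5851 × 6.73% = 13.66%

13.66%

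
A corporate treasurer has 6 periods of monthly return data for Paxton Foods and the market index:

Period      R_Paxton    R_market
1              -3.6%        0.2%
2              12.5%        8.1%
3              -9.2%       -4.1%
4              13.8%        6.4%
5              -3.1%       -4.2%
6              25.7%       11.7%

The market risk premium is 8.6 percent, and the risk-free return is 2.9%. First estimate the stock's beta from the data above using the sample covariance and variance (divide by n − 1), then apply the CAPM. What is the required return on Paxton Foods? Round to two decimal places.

Mean R_i = (-3.6 + 12.5 − 9.2 + 13.8 − 3.1 + 25.7) / 6 = 6.0167%
Mean R_m = (0.2 + 8.1 − 4.1 + 6.4 − 4.2 + 11.7) / 6 = 3.0167%
Σ(R_i − R̄_i)(R_m − R̄_m) = 431.3783  ⇒  Cov = 431.3783 / 5 = 86.2757
Σ(R_m − R̄_m)² = 223.3483  ⇒  Var(R_m) = 223.3483 / 5 = 44.6697
β = Cov / Var(R_m) = 86.2757 / 44.6697 = 1.9314
E(R) = R_f + β × MRP = 2.9% + 1.9314 × 8.6% = 19.51%

19.51%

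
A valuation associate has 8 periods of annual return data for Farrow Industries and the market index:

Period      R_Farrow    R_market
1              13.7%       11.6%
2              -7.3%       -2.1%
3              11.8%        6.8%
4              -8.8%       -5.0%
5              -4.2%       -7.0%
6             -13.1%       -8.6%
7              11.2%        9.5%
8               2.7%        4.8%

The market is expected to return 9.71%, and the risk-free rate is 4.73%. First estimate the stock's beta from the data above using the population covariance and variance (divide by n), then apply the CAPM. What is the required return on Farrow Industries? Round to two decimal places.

11.07%

Mean R_i = (13.7 − 7.3 + 11.8 − 8.8 − 4.2 − 13.1 + 11.2 + 2.7) / 8 = 0.7500%
Mean R_m = (11.6 − 2.1 + 6.8 − 5.0 − 7.0 − 8.6 + 9.5 + 4.8) / 8 = 1.2500%
Σ(R_i − R̄_i)(R_m − R̄_m) = 552.4100  ⇒  Cov = 552.4100 / 8 = 69.0513
Σ(R_m − R̄_m)² = 433.9600  ⇒  Var(R_m) = 433.9600 / 8 = 54.2450
β = Cov / Var(R_m) = 69.0513 / 54.2450 = 1.2730
MRP = 9.71% − 4.73% = 4.98%
E(R) = R_f + β × MRP = 4.73% + 1.2730 × 4.98% = 11.07%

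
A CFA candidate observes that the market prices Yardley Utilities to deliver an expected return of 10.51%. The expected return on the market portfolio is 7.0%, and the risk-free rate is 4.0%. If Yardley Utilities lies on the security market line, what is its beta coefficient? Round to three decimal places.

2.170

MRP = 7.0% − 4.0% = 3.00%
β = (E(R) − R_f) / MRP = (10.51% − 4.0%) / 3.0% = 6.51% / 3.0% = 2.170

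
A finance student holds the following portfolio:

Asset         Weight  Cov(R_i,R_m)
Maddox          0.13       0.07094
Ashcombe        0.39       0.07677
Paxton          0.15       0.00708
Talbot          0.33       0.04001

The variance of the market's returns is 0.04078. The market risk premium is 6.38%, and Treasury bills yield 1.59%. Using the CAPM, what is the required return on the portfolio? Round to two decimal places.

9.95%

β_Maddox = 0.07094 / 0.04078 = 1.7396
β_Ashcombe = 0.07677 / 0.04078 = 1.8825
β_Paxton = 0.00708 / 0.04078 = 0.1736
β_Talbot = 0.04001 / 0.04078 = 0.9811
β_P = Σ w_i β_i = 0.13×1.7396 + 0.39×1.8825 + 0.15×0.1736 + 0.33×0.9811 = 1.3101
E(R_P) = R_f + β_P × MRP = 1.59% + 1.3101 × 6.38% = 9.95%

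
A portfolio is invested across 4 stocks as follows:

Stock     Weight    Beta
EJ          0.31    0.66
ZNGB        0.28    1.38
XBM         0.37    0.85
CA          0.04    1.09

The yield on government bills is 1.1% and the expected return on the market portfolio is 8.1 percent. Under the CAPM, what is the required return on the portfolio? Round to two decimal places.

β_P = Σ w_i β_i = 0.31×0.66 + 0.28×1.38 + 0.37×0.85 + 0.04×1.09 = 0.9491
MRP = 8.1% − 1.1% = 7.00%
E(R_P) = R_f + β_P × MRP = 1.1% + 0.9491 × 7.0% = 7.74%

7.74%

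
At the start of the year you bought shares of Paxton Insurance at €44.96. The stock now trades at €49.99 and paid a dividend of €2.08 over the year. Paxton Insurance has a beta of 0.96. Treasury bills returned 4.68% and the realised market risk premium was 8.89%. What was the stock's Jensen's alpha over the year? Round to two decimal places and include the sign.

Realised HPR = (P1 + D1 − P0) / P0 = (49.99 + 2.08 − 44.96) / 44.96 = 7.11 / 44.96 = 15.8141%
CAPM required = R_f + β·MRP = 4.68% + 0.96 × 8.89% = 13.2144%
α = realised − required = 15.8141% − 13.2144% = +2.60%

+2.60%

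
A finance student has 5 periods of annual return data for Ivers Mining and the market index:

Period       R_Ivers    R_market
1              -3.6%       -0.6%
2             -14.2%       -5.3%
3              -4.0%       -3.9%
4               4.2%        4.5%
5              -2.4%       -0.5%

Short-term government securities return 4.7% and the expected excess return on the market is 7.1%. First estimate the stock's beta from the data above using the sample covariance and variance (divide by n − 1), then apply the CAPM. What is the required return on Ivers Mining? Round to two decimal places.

15.82%

Mean R_i = (-3.6 − 14.2 − 4.0 + 4.2 − 2.4) / 5 = -4.0000%
Mean R_m = (-0.6 − 5.3 − 3.9 + 4.5 − 0.5) / 5 = -1.1600%
Σ(R_i − R̄_i)(R_m − R̄_m) = 89.9200  ⇒  Cov = 89.9200 / 4 = 22.4800
Σ(R_m − R̄_m)² = 57.4320  ⇒  Var(R_m) = 57.4320 / 4 = 14.3580
β = Cov / Var(R_m) = 22.4800 / 14.3580 = 1.5657
E(R) = R_f + β × MRP = 4.7% + 1.5657 × 7.1% = 15.82%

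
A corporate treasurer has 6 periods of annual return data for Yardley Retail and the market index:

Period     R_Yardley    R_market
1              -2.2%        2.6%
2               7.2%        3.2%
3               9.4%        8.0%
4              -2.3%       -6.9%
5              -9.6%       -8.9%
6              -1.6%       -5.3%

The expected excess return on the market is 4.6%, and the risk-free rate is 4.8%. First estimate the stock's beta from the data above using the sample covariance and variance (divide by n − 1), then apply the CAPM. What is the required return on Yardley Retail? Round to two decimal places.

8.92%

Mean R_i = (-2.2 + 7.2 + 9.4 − 2.3 − 9.6 − 1.6) / 6 = 0.1500%
Mean R_m = (2.6 + 3.2 + 8.0 − 6.9 − 8.9 − 5.3) / 6 = -1.2167%
Σ(R_i − R̄_i)(R_m − R̄_m) = 203.4050  ⇒  Cov = 203.4050 / 5 = 40.6810
Σ(R_m − R̄_m)² = 227.0283  ⇒  Var(R_m) = 227.0283 / 5 = 45.4057
β = Cov / Var(R_m) = 40.6810 / 45.4057 = 0.8959
E(R) = R_f + β × MRP = 4.8% + 0.8959 × 4.6% = 8.92%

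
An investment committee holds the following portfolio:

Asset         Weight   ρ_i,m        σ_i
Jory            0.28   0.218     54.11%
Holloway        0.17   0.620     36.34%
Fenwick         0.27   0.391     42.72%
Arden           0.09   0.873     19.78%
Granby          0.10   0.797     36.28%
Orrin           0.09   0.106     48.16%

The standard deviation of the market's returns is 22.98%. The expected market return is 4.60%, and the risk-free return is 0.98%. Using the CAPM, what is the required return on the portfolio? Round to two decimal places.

3.59%

β_Jory = 0.218 × 54.11% / 22.98% = 0.5133
β_Holloway = 0.620 × 36.34% / 22.98% = 0.9805
β_Fenwick = 0.391 × 42.72% / 22.98% = 0.7269
β_Arden = 0.873 × 19.78% / 22.98% = 0.7514
β_Granby = 0.797 × 36.28% / 22.98% = 1.2583
β_Orrin = 0.106 × 48.16% / 22.98% = 0.2221
β_P = Σ w_i β_i = 0.28×0.5133 + 0.17×0.9805 + 0.27×0.7269 + 0.09×0.7514 + 0.10×1.2583 + 0.09×0.2221 = 0.7201
MRP = 4.60% − 0.98% = 3.62%
E(R_P) = R_f + β_P × MRP = 0.98% + 0.7201 × 3.62% = 3.59%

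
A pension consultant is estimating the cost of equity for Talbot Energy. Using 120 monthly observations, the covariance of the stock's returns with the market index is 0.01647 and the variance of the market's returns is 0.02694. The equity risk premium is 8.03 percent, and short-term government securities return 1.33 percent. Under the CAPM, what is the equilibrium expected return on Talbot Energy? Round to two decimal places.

6.24%

β = Cov(R_i, R_m) / Var(R_m) = 0.01647 / 0.02694 = 0.6114
E(R) = R_f + β × MRP = 1.33% + 0.6114 × 8.03% = 6.24%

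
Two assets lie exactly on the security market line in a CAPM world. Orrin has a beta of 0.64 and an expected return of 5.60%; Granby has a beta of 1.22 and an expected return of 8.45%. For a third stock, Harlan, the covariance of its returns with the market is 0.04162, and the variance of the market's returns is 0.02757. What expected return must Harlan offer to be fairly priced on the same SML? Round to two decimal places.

9.87%

MRP = (8.45% − 5.60%) / (1.22 − 0.64) = 4.9138%
R_f = 5.60% − 0.64 × 4.9138% = 2.4552%
β_Harlan = Cov / Var(R_m) = 0.04162 / 0.02757 = 1.5096
E(R_Harlan) = R_f + β × MRP = 2.4552% + 1.5096 × 4.9138% = 9.87%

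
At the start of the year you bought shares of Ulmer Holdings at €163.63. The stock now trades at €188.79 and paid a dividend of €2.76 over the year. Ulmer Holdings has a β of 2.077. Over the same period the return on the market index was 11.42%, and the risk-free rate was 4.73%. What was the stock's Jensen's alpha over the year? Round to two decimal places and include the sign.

-1.56%

Realised HPR = (P1 + D1 − P0) / P0 = (188.79 + 2.76 − 163.63) / 163.63 = 27.92 / 163.63 = 17.0629%
MRP = 11.42% − 4.73% = 6.69%
CAPM required = R_f + β·MRP = 4.73% + 2.077 × 6.69% = 18.62513%
α = realised − required = 17.0629% − 18.62513% = -1.56%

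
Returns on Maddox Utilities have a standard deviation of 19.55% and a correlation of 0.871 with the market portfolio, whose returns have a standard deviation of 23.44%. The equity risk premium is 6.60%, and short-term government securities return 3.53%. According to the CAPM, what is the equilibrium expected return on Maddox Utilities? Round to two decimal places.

β = ρ × σ_i / σ_m = 0.871 × 19.55% / 23.44% = 0.7265
E(R) = 3.53% + 0.7265 × 6.60% = 8.32%

8.32%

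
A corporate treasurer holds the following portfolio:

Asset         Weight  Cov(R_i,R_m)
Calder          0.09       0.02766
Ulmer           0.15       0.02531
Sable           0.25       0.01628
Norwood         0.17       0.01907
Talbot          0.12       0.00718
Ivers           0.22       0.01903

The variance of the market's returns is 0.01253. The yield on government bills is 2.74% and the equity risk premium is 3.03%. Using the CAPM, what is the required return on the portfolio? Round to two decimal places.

7.25%

β_Calder = 0.02766 / 0.01253 = 2.2075
β_Ulmer = 0.02531 / 0.01253 = 2.0200
β_Sable = 0.01628 / 0.01253 = 1.2993
β_Norwood = 0.01907 / 0.01253 = 1.5219
β_Talbot = 0.00718 / 0.01253 = 0.5730
β_Ivers = 0.01903 / 0.01253 = 1.5188
β_P = Σ w_i β_i = 0.09×2.2075 + 0.15×2.0200 + 0.25×1.2993 + 0.17×1.5219 + 0.12×0.5730 + 0.22×1.5188 = 1.4881
E(R_P) = R_f + β_P × MRP = 2.74% + 1.4881 × 3.03% = 7.25%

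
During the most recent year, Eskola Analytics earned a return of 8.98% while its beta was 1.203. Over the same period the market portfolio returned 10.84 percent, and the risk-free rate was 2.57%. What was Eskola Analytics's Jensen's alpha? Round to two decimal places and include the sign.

-3.54%

Market excess return = 10.84% − 2.57% = 8.27%
CAPM benchmark = R_f + β(R_m − R_f) = 2.57% + 1.203 × 8.27% = 12.51881%
α = actual − benchmark = 8.98% − 12.51881% = -3.54%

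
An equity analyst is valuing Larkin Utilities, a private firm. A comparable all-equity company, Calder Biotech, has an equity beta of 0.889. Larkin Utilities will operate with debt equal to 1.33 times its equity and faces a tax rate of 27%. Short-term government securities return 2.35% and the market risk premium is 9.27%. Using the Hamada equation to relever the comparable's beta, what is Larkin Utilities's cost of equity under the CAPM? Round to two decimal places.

β_L = β_U × [1 + (1 − t)(D/E)] = 0.889 × [1 + (1 − 0.27) × 1.33]
    = 0.889 × [1 + 0.73 × 1.33] = 0.889 × 1.9709 = 1.7521
E(R) = R_f + β_L × MRP = 2.35% + 1.7521 × 9.27% = 18.59%

18.59%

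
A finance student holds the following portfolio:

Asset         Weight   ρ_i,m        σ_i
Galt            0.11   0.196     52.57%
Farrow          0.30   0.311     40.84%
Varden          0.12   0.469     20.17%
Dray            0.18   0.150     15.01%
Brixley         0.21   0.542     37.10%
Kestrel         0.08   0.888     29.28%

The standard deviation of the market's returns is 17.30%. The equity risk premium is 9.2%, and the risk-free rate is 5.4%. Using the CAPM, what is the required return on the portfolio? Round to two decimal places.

12.20%

β_Galt = 0.196 × 52.57% / 17.30% = 0.5956
β_Farrow = 0.311 × 40.84% / 17.30% = 0.7342
β_Varden = 0.469 × 20.17% / 17.30% = 0.5468
β_Dray = 0.150 × 15.01% / 17.30% = 0.1301
β_Brixley = 0.542 × 37.10% / 17.30% = 1.1623
β_Kestrel = 0.888 × 29.28% / 17.30% = 1.5029
β_P = Σ w_i β_i = 0.11×0.5956 + 0.30×0.7342 + 0.12×0.5468 + 0.18×0.1301 + 0.21×1.1623 + 0.08×1.5029 = 0.7391
E(R_P) = R_f + β_P × MRP = 5.4% + 0.7391 × 9.2% = 12.20%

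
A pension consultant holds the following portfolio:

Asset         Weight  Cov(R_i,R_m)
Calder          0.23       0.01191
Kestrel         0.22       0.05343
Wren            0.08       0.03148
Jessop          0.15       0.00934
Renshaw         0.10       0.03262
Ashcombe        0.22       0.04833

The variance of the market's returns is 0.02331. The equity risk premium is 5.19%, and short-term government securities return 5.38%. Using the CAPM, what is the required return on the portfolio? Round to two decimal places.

β_Calder = 0.01191 / 0.02331 = 0.5109
β_Kestrel = 0.05343 / 0.02331 = 2.2921
β_Wren = 0.03148 / 0.02331 = 1.3505
β_Jessop = 0.00934 / 0.02331 = 0.4007
β_Renshaw = 0.03262 / 0.02331 = 1.3994
β_Ashcombe = 0.04833 / 0.02331 = 2.0734
β_P = Σ w_i β_i = 0.23×0.5109 + 0.22×2.2921 + 0.08×1.3505 + 0.15×0.4007 + 0.10×1.3994 + 0.22×2.0734 = 1.3860
E(R_P) = R_f + β_P × MRP = 5.38% + 1.3860 × 5.19% = 12.57%

12.57%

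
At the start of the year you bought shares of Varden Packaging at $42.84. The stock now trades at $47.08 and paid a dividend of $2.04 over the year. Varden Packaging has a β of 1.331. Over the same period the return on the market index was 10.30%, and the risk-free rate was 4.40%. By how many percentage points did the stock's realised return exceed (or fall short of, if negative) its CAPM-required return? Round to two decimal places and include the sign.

+2.41%

Realised HPR = (P1 + D1 − P0) / P0 = (47.08 + 2.04 − 42.84) / 42.84 = 6.28 / 42.84 = 14.6592%
MRP = 10.30% − 4.40% = 5.90%
CAPM required = R_f + β·MRP = 4.40% + 1.331 × 5.90% = 12.25290%
α = realised − required = 14.6592% − 12.25290% = +2.41%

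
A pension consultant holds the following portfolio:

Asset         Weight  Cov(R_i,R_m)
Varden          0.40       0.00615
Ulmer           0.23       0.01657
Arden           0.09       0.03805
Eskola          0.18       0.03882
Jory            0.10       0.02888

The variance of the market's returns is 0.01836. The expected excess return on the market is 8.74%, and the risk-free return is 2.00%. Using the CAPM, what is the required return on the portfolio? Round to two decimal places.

β_Varden = 0.00615 / 0.01836 = 0.3350
β_Ulmer = 0.01657 / 0.01836 = 0.9025
β_Arden = 0.03805 / 0.01836 = 2.0724
β_Eskola = 0.03882 / 0.01836 = 2.1144
β_Jory = 0.02888 / 0.01836 = 1.5730
β_P = Σ w_i β_i = 0.40×0.3350 + 0.23×0.9025 + 0.09×2.0724 + 0.18×2.1144 + 0.10×1.5730 = 1.0660
E(R_P) = R_f + β_P × MRP = 2.00% + 1.0660 × 8.74% = 11.32%

11.32%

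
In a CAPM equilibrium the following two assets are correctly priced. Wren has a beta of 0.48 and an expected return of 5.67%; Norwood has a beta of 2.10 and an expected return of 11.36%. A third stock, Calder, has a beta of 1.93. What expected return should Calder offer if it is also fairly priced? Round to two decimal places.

MRP (SML slope) = (11.36% − 5.67%) / (2.10 − 0.48) = 5.69% / 1.62 = 3.5123%
R_f (intercept) = 5.67% − 0.48 × 3.5123% = 3.9841%
E(R_Calder) = R_f + β × MRP = 3.9841% + 1.93 × 3.5123% = 10.76%

10.76%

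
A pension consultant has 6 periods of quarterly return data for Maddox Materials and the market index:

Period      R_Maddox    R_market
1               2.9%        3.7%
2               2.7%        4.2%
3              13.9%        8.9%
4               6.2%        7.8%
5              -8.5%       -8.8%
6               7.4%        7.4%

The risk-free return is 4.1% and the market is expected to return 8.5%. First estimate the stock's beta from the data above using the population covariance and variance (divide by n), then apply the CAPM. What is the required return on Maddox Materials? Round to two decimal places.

8.80%

Mean R_i = (2.9 + 2.7 + 13.9 + 6.2 − 8.5 + 7.4) / 6 = 4.1000%
Mean R_m = (3.7 + 4.2 + 8.9 + 7.8 − 8.8 + 7.4) / 6 = 3.8667%
Σ(R_i − R̄_i)(R_m − R̄_m) = 228.5800  ⇒  Cov = 228.5800 / 6 = 38.0967
Σ(R_m − R̄_m)² = 213.8733  ⇒  Var(R_m) = 213.8733 / 6 = 35.6456
β = Cov / Var(R_m) = 38.0967 / 35.6456 = 1.0688
MRP = 8.5% − 4.1% = 4.40%
E(R) = R_f + β × MRP = 4.1% + 1.0688 × 4.4% = 8.80%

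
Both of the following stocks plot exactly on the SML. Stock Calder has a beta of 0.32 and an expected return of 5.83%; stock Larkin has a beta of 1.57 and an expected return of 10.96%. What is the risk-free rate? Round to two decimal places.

Both satisfy E(R) = R_f + β·MRP, so the slope of the SML is
MRP = (10.96% − 5.83%) / (1.57 − 0.32) = 5.13% / 1.25 = 4.1040%
R_f = E(R_Calder) − β_Calder·MRP = 5.83% − 0.32 × 4.1040% = 4.5167%

4.52%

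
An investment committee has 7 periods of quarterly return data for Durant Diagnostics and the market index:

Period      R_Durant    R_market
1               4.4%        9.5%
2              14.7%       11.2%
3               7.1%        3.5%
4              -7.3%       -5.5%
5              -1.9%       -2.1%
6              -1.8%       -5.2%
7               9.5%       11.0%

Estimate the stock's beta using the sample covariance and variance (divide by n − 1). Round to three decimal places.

0.915

Mean R_i = (4.4 + 14.7 + 7.1 − 7.3 − 1.9 − 1.8 + 9.5) / 7 = 3.5286%
Mean R_m = (9.5 + 11.2 + 3.5 − 5.5 − 2.1 − 5.2 + 11.0) / 7 = 3.2000%
Σ(R_i − R̄_i)(R_m − R̄_m) = 310.2500  ⇒  Cov = 310.2500 / 6 = 51.7083
Σ(R_m − R̄_m)² = 338.9600  ⇒  Var(R_m) = 338.9600 / 6 = 56.4933
β = Cov / Var(R_m) = 51.7083 / 56.4933 = 0.9153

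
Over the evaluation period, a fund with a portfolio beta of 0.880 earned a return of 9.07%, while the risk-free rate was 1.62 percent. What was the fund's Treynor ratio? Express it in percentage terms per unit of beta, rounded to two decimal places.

8.47%

Treynor = (R_P − R_f) / β_P = (9.07% − 1.62%) / 0.8800 = 7.45% / 0.8800 = 8.47%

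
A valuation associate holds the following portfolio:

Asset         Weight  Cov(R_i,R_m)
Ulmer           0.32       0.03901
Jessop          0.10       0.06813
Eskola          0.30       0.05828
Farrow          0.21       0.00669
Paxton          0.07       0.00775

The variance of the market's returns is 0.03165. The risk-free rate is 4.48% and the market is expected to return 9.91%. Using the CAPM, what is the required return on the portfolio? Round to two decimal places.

11.12%

β_Ulmer = 0.03901 / 0.03165 = 1.2325
β_Jessop = 0.06813 / 0.03165 = 2.1526
β_Eskola = 0.05828 / 0.03165 = 1.8414
β_Farrow = 0.00669 / 0.03165 = 0.2114
β_Paxton = 0.00775 / 0.03165 = 0.2449
β_P = Σ w_i β_i = 0.32×1.2325 + 0.10×2.1526 + 0.30×1.8414 + 0.21×0.2114 + 0.07×0.2449 = 1.2236
MRP = 9.91% − 4.48% = 5.43%
E(R_P) = R_f + β_P × MRP = 4.48% + 1.2236 × 5.43% = 11.12%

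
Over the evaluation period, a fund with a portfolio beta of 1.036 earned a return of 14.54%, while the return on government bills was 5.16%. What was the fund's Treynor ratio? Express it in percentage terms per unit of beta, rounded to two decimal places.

Treynor = (R_P − R_f) / β_P = (14.54% − 5.16%) / 1.0360 = 9.38% / 1.0360 = 9.05%

9.05%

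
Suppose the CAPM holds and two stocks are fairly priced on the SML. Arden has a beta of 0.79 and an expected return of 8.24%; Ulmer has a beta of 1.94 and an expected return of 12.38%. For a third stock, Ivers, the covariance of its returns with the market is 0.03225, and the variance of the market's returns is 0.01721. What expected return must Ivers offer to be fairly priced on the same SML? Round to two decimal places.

12.14%

MRP = (12.38% − 8.24%) / (1.94 − 0.79) = 3.6000%
R_f = 8.24% − 0.79 × 3.6000% = 5.3960%
β_Ivers = Cov / Var(R_m) = 0.03225 / 0.01721 = 1.8739
E(R_Ivers) = R_f + β × MRP = 5.3960% + 1.8739 × 3.6000% = 12.14%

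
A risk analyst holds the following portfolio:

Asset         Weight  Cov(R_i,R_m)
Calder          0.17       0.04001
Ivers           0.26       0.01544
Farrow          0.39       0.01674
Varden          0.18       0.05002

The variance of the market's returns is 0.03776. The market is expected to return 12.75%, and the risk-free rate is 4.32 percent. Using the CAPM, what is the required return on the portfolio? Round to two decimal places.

β_Calder = 0.04001 / 0.03776 = 1.0596
β_Ivers = 0.01544 / 0.03776 = 0.4089
β_Farrow = 0.01674 / 0.03776 = 0.4433
β_Varden = 0.05002 / 0.03776 = 1.3247
β_P = Σ w_i β_i = 0.17×1.0596 + 0.26×0.4089 + 0.39×0.4433 + 0.18×1.3247 = 0.6978
MRP = 12.75% − 4.32% = 8.43%
E(R_P) = R_f + β_P × MRP = 4.32% + 0.6978 × 8.43% = 10.20%

10.20%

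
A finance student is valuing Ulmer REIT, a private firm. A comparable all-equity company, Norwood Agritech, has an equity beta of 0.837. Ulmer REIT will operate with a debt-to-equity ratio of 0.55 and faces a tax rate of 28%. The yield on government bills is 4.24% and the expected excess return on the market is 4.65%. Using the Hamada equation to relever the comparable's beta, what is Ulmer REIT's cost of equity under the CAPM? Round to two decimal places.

β_L = β_U × [1 + (1 − t)(D/E)] = 0.837 × [1 + (1 − 0.28) × 0.55]
    = 0.837 × [1 + 0.72 × 0.55] = 0.837 × 1.3960 = 1.1685
E(R) = R_f + β_L × MRP = 4.24% + 1.1685 × 4.65% = 9.67%

9.67%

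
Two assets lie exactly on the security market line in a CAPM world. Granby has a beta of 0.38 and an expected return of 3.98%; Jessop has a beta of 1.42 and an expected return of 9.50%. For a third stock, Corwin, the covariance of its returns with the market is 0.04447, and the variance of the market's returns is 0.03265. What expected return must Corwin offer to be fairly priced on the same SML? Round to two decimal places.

9.19%

MRP = (9.50% − 3.98%) / (1.42 − 0.38) = 5.3077%
R_f = 3.98% − 0.38 × 5.3077% = 1.9631%
β_Corwin = Cov / Var(R_m) = 0.04447 / 0.03265 = 1.3620
E(R_Corwin) = R_f + β × MRP = 1.9631% + 1.3620 × 5.3077% = 9.19%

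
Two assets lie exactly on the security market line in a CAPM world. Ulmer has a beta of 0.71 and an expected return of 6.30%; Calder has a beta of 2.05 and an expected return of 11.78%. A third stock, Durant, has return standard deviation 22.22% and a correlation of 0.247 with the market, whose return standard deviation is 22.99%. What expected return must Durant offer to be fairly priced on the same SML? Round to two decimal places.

MRP = (11.78% − 6.30%) / (2.05 − 0.71) = 4.0896%
R_f = 6.30% − 0.71 × 4.0896% = 3.3964%
β_Durant = ρ·σ_i/σ_m = 0.247 × 22.22 / 22.99 = 0.2387
E(R_Durant) = R_f + β × MRP = 3.3964% + 0.2387 × 4.0896% = 4.37%

4.37%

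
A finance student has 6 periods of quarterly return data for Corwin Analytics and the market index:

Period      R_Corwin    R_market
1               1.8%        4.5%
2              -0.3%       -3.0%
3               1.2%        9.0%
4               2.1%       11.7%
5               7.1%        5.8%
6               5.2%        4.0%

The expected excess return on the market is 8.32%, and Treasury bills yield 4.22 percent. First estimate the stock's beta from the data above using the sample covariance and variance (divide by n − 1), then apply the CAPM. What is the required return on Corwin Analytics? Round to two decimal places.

Mean R_i = (1.8 − 0.3 + 1.2 + 2.1 + 7.1 + 5.2) / 6 = 2.8500%
Mean R_m = (4.5 − 3.0 + 9.0 + 11.7 + 5.8 + 4.0) / 6 = 5.3333%
Σ(R_i − R̄_i)(R_m − R̄_m) = 15.1500  ⇒  Cov = 15.1500 / 5 = 3.0300
Σ(R_m − R̄_m)² = 126.1133  ⇒  Var(R_m) = 126.1133 / 5 = 25.2227
β = Cov / Var(R_m) = 3.0300 / 25.2227 = 0.1201
E(R) = R_f + β × MRP = 4.22% + 0.1201 × 8.32% = 5.22%

5.22%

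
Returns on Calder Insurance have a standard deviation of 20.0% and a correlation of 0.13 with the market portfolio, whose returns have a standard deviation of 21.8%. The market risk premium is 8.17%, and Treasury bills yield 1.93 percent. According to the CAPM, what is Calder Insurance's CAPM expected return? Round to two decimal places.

2.90%

β = ρ × σ_i / σ_m = 0.13 × 20.0% / 21.8% = 0.1193
E(R) = 1.93% + 0.1193 × 8.17% = 2.90%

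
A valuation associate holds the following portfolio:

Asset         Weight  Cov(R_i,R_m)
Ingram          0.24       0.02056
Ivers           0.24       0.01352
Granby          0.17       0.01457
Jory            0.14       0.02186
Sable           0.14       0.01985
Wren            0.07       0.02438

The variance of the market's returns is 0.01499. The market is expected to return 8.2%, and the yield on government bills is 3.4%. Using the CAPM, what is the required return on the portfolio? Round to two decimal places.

9.23%

β_Ingram = 0.02056 / 0.01499 = 1.3716
β_Ivers = 0.01352 / 0.01499 = 0.9019
β_Granby = 0.01457 / 0.01499 = 0.9720
β_Jory = 0.02186 / 0.01499 = 1.4583
β_Sable = 0.01985 / 0.01499 = 1.3242
β_Wren = 0.02438 / 0.01499 = 1.6264
β_P = Σ w_i β_i = 0.24×1.3716 + 0.24×0.9019 + 0.17×0.9720 + 0.14×1.4583 + 0.14×1.3242 + 0.07×1.6264 = 1.2143
MRP = 8.2% − 3.4% = 4.80%
E(R_P) = R_f + β_P × MRP = 3.4% + 1.2143 × 4.8% = 9.23%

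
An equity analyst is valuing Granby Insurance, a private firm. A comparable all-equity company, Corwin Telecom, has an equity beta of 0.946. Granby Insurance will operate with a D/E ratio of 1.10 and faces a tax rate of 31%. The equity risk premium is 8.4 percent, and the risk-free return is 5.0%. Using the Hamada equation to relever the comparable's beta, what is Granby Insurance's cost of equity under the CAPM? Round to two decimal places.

18.98%

β_L = β_U × [1 + (1 − t)(D/E)] = 0.946 × [1 + (1 − 0.31) × 1.10]
    = 0.946 × [1 + 0.69 × 1.10] = 0.946 × 1.7590 = 1.6640
E(R) = R_f + β_L × MRP = 5.0% + 1.6640 × 8.4% = 18.98%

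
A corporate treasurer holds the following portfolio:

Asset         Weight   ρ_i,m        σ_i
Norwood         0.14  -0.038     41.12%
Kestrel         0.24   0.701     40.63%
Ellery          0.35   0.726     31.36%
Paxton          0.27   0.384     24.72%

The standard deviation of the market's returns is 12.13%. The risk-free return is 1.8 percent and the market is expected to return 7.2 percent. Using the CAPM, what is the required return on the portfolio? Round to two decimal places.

β_Norwood = -0.038 × 41.12% / 12.13% = -0.1288
β_Kestrel = 0.701 × 40.63% / 12.13% = 2.3480
β_Ellery = 0.726 × 31.36% / 12.13% = 1.8769
β_Paxton = 0.384 × 24.72% / 12.13% = 0.7826
β_P = Σ w_i β_i = 0.14×-0.1288 + 0.24×2.3480 + 0.35×1.8769 + 0.27×0.7826 = 1.4137
MRP = 7.2% − 1.8% = 5.40%
E(R_P) = R_f + β_P × MRP = 1.8% + 1.4137 × 5.4% = 9.43%

9.43%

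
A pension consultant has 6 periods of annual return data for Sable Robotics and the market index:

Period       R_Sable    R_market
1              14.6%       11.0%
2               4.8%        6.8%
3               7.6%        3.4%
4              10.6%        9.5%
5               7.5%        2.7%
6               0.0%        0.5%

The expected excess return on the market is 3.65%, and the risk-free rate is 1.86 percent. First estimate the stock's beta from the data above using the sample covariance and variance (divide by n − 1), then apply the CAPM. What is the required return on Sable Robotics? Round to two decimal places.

5.52%

Mean R_i = (14.6 + 4.8 + 7.6 + 10.6 + 7.5 + 0.0) / 6 = 7.5167%
Mean R_m = (11.0 + 6.8 + 3.4 + 9.5 + 2.7 + 0.5) / 6 = 5.6500%
Σ(R_i − R̄_i)(R_m − R̄_m) = 85.2150  ⇒  Cov = 85.2150 / 5 = 17.0430
Σ(R_m − R̄_m)² = 85.0550  ⇒  Var(R_m) = 85.0550 / 5 = 17.0110
β = Cov / Var(R_m) = 17.0430 / 17.0110 = 1.0019
E(R) = R_f + β × MRP = 1.86% + 1.0019 × 3.65% = 5.52%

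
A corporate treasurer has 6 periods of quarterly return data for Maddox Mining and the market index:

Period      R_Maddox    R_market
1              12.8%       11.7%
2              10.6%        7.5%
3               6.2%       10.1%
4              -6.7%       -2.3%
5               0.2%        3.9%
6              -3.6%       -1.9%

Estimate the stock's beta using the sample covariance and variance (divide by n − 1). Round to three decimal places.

Mean R_i = (12.8 + 10.6 + 6.2 − 6.7 + 0.2 − 3.6) / 6 = 3.2500%
Mean R_m = (11.7 + 7.5 + 10.1 − 2.3 + 3.9 − 1.9) / 6 = 4.8333%
Σ(R_i − R̄_i)(R_m − R̄_m) = 220.6600  ⇒  Cov = 220.6600 / 5 = 44.1320
Σ(R_m − R̄_m)² = 179.0933  ⇒  Var(R_m) = 179.0933 / 5 = 35.8187
β = Cov / Var(R_m) = 44.1320 / 35.8187 = 1.2321

1.232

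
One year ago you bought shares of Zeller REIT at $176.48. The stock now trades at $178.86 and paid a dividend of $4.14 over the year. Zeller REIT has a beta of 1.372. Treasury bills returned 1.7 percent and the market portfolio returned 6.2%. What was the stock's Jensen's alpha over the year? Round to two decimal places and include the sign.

-4.18%

Realised HPR = (P1 + D1 − P0) / P0 = (178.86 + 4.14 − 176.48) / 176.48 = 6.52 / 176.48 = 3.6945%
MRP = 6.2% − 1.7% = 4.50%
CAPM required = R_f + β·MRP = 1.7% + 1.372 × 4.5% = 7.8740%
α = realised − required = 3.6945% − 7.8740% = -4.18%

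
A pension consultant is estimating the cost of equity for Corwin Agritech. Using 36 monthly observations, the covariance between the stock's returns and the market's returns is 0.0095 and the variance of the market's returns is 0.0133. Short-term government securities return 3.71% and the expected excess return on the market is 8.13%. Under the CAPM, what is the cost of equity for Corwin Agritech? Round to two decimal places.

9.52%

β = Cov(R_i, R_m) / Var(R_m) = 0.0095 / 0.0133 = 0.7143
E(R) = R_f + β × MRP = 3.71% + 0.7143 × 8.13% = 9.52%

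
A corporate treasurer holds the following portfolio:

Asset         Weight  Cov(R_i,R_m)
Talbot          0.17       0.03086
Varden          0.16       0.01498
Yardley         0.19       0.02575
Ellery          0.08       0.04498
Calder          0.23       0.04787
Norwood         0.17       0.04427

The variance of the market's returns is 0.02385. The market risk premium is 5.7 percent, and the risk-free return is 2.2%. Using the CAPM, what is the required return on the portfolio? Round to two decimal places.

10.49%

β_Talbot = 0.03086 / 0.02385 = 1.2939
β_Varden = 0.01498 / 0.02385 = 0.6281
β_Yardley = 0.02575 / 0.02385 = 1.0797
β_Ellery = 0.04498 / 0.02385 = 1.8860
β_Calder = 0.04787 / 0.02385 = 2.0071
β_Norwood = 0.04427 / 0.02385 = 1.8562
β_P = Σ w_i β_i = 0.17×1.2939 + 0.16×0.6281 + 0.19×1.0797 + 0.08×1.8860 + 0.23×2.0071 + 0.17×1.8562 = 1.4537
E(R_P) = R_f + β_P × MRP = 2.2% + 1.4537 × 5.7% = 10.49%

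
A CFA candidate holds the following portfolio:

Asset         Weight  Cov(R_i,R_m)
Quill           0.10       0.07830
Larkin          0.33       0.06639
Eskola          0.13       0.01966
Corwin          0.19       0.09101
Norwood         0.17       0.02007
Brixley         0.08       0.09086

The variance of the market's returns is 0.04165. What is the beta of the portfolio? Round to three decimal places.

1.447

β_Quill = 0.07830 / 0.04165 = 1.8800
β_Larkin = 0.06639 / 0.04165 = 1.5940
β_Eskola = 0.01966 / 0.04165 = 0.4720
β_Corwin = 0.09101 / 0.04165 = 2.1851
β_Norwood = 0.02007 / 0.04165 = 0.4819
β_Brixley = 0.09086 / 0.04165 = 2.1815
β_P = Σ w_i β_i = 0.10×1.8800 + 0.33×1.5940 + 0.13×0.4720 + 0.19×2.1851 + 0.17×0.4819 + 0.08×2.1815 = 1.4470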